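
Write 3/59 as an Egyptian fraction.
1/20 + 1/1180

Greedy algorithm:
3/59: ceiling(59/3) = 20, use 1/20
1/1180: ceiling(1180/1) = 1180, use 1/1180
Result: 3/59 = 1/20 + 1/1180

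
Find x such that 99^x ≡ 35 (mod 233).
157

Baby-step giant-step with step n = ⌈√233⌉ = 16.
Baby steps 99^j mod 233 (j:value) for j=0..15: 0:1, 1:99, 2:15, 3:87, 4:225, 5:140, 6:113, 7:3, 8:64, 9:45, 10:28, 11:209, 12:187, 13:106, 14:9, 15:192.
Giant-step multiplier: 99^(-16) ≡ 99^(232-16) = 99^216 ≡ 126 (mod 233).
Giant steps γ_i = 35·126^i mod 233: γ_0=35, γ_1=216, γ_2=188, γ_3=155, γ_4=191, γ_5=67, γ_6=54, γ_7=47, γ_8=97, γ_9=106 (in table at j=13).
x = i·n + j = 9·16 + 13 = 157.
Check: 99^157 ≡ 35 (mod 233).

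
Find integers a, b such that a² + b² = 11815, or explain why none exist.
Not possible

Factorization: 11815 = 5 × 17 × 139
By Fermat: n is sum of two squares iff every prime p ≡ 3 (mod 4) appears to even power.
Prime(s) ≡ 3 (mod 4) with odd exponent: [(139, 1)]
Therefore 11815 cannot be expressed as a² + b².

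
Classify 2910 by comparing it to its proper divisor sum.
abundant

Proper divisors of 2910: sum = 1 + 2 + 3 + 5 + 6 + 10 + 15 + 30 + 97 + 194 + 291 + 485 + 582 + 970 + 1455 = 4146
Since 4146 > 2910, 2910 is abundant.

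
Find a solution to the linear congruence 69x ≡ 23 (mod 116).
x ≡ 39 (mod 116)

gcd(69, 116) = 1, which divides 23, so solutions exist.
Find 69^(-1) mod 116 by the extended Euclidean algorithm:
116 = 1 × 69 + 47  ⟹  47 = (1)·116 + (-1)·69
69 = 1 × 47 + 22  ⟹  22 = (-1)·116 + (2)·69
47 = 2 × 22 + 3  ⟹  3 = (3)·116 + (-5)·69
22 = 7 × 3 + 1  ⟹  1 = (-22)·116 + (37)·69
So (37)·69 ≡ 1 (mod 116), i.e. 69^(-1) ≡ 37 (mod 116).
x ≡ 37 × 23 = 851 ≡ 39 (mod 116).
Check: 69 × 39 = 2691 ≡ 23 (mod 116).
Unique solution: x ≡ 39 (mod 116)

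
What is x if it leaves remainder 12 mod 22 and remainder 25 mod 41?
804

Using Chinese Remainder Theorem:
M = 22 × 41 = 902
M1 = 41, M2 = 22
y1 = 41^(-1) mod 22 = 7
y2 = 22^(-1) mod 41 = 28
x = (12×41×7 + 25×22×28) mod 902 = 804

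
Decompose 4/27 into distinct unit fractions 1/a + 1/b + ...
1/7 + 1/189

Greedy algorithm:
4/27: ceiling(27/4) = 7, use 1/7
1/189: ceiling(189/1) = 189, use 1/189
Result: 4/27 = 1/7 + 1/189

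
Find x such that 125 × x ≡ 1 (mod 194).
149

gcd(125, 194) = 1, so the inverse exists.
Extended Euclidean algorithm on (194, 125):
194 = 1 × 125 + 69  ⟹  69 = (1)·194 + (-1)·125
125 = 1 × 69 + 56  ⟹  56 = (-1)·194 + (2)·125
69 = 1 × 56 + 13  ⟹  13 = (2)·194 + (-3)·125
56 = 4 × 13 + 4  ⟹  4 = (-9)·194 + (14)·125
13 = 3 × 4 + 1  ⟹  1 = (29)·194 + (-45)·125
So (-45)·125 ≡ 1 (mod 194), i.e. 125^(-1) ≡ -45 ≡ 149 (mod 194).
Check: 125 × 149 = 18625 ≡ 1 (mod 194)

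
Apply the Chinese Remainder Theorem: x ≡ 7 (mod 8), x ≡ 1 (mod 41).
247

Using Chinese Remainder Theorem:
M = 8 × 41 = 328
M1 = 41, M2 = 8
y1 = 41^(-1) mod 8 = 1
y2 = 8^(-1) mod 41 = 36
x = (7×41×1 + 1×8×36) mod 328 = 247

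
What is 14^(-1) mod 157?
101

gcd(14, 157) = 1, so the inverse exists.
Extended Euclidean algorithm on (157, 14):
157 = 11 × 14 + 3  ⟹  3 = (1)·157 + (-11)·14
14 = 4 × 3 + 2  ⟹  2 = (-4)·157 + (45)·14
3 = 1 × 2 + 1  ⟹  1 = (5)·157 + (-56)·14
So (-56)·14 ≡ 1 (mod 157), i.e. 14^(-1) ≡ -56 ≡ 101 (mod 157).
Check: 14 × 101 = 1414 ≡ 1 (mod 157)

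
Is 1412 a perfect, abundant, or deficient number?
deficient

Proper divisors of 1412: sum = 1 + 2 + 4 + 353 + 706 = 1066
Since 1066 < 1412, 1412 is deficient.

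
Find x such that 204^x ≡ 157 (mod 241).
11

Baby-step giant-step with step n = ⌈√241⌉ = 16.
Baby steps 204^j mod 241 (j:value) for j=0..15: 0:1, 1:204, 2:164, 3:198, 4:145, 5:178, 6:162, 7:31, 8:58, 9:23, 10:113, 11:157, 12:216, 13:202, 14:238, 15:111.
h = 157 is already in the table at j=11, so x = 11.
Check: 204^11 ≡ 157 (mod 241).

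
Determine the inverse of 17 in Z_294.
173

gcd(17, 294) = 1, so the inverse exists.
Extended Euclidean algorithm on (294, 17):
294 = 17 × 17 + 5  ⟹  5 = (1)·294 + (-17)·17
17 = 3 × 5 + 2  ⟹  2 = (-3)·294 + (52)·17
5 = 2 × 2 + 1  ⟹  1 = (7)·294 + (-121)·17
So (-121)·17 ≡ 1 (mod 294), i.e. 17^(-1) ≡ -121 ≡ 173 (mod 294).
Check: 17 × 173 = 2941 ≡ 1 (mod 294)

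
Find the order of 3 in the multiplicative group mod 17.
16

17 is prime, so ord(3) divides φ(17) = 16.
Divisors of 16: 1, 2, 4, 8, 16.
Repeated squaring: 3^1 ≡ 3, 3^2 ≡ 9, 3^4 ≡ 13, 3^8 ≡ 16, 3^16 ≡ 1 (mod 17).
Test 3^d mod 17 for each divisor d in increasing order:
3^1 ≡ 3
3^2 ≡ 9
3^4 ≡ 13
3^8 ≡ 16
3^16 ≡ 1  ← first divisor giving 1
The order is 16.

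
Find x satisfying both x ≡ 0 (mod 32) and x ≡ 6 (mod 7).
160

Using Chinese Remainder Theorem:
M = 32 × 7 = 224
M1 = 7, M2 = 32
y1 = 7^(-1) mod 32 = 23
y2 = 32^(-1) mod 7 = 2
x = (0×7×23 + 6×32×2) mod 224 = 160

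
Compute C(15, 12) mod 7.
0

Using Lucas' theorem:
Write n=15 and k=12 in base 7:
n in base 7: [2, 1]
k in base 7: [1, 5]
C(15,12) mod 7 = ∏ C(n_i, k_i) mod 7
Digit binomials (mod 7): C(2,1) = 2; C(1,5) = 0 (k_i > n_i)
Product: 2 × 0 = 0 ≡ 0 (mod 7)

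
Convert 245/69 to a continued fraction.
[3; 1, 1, 4, 2, 3]

Euclidean algorithm steps:
245 = 3 × 69 + 38
69 = 1 × 38 + 31
38 = 1 × 31 + 7
31 = 4 × 7 + 3
7 = 2 × 3 + 1
3 = 3 × 1 + 0
Continued fraction: [3; 1, 1, 4, 2, 3]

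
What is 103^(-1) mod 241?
117

gcd(103, 241) = 1, so the inverse exists.
Extended Euclidean algorithm on (241, 103):
241 = 2 × 103 + 35  ⟹  35 = (1)·241 + (-2)·103
103 = 2 × 35 + 33  ⟹  33 = (-2)·241 + (5)·103
35 = 1 × 33 + 2  ⟹  2 = (3)·241 + (-7)·103
33 = 16 × 2 + 1  ⟹  1 = (-50)·241 + (117)·103
So (117)·103 ≡ 1 (mod 241), i.e. 103^(-1) ≡ 117 (mod 241).
Check: 103 × 117 = 12051 ≡ 1 (mod 241)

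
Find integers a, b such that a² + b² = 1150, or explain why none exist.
Not possible

Factorization: 1150 = 2 × 5^2 × 23
By Fermat: n is sum of two squares iff every prime p ≡ 3 (mod 4) appears to even power.
Prime(s) ≡ 3 (mod 4) with odd exponent: [(23, 1)]
Therefore 1150 cannot be expressed as a² + b².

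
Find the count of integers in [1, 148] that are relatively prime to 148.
72

148 = 2^2 × 37
φ(n) = n × ∏(1 - 1/p) for each prime p dividing n
φ(148) = 148 × (1 - 1/2) × (1 - 1/37) = 72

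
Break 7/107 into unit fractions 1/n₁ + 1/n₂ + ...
1/16 + 1/343 + 1/195739 + 1/114941072624

Greedy algorithm:
7/107: ceiling(107/7) = 16, use 1/16
5/1712: ceiling(1712/5) = 343, use 1/343
3/587216: ceiling(587216/3) = 195739, use 1/195739
1/114941072624: ceiling(114941072624/1) = 114941072624, use 1/114941072624
Result: 7/107 = 1/16 + 1/343 + 1/195739 + 1/114941072624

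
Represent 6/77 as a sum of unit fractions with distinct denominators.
1/13 + 1/1001

Greedy algorithm:
6/77: ceiling(77/6) = 13, use 1/13
1/1001: ceiling(1001/1) = 1001, use 1/1001
Result: 6/77 = 1/13 + 1/1001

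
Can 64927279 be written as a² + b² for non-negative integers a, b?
Not possible

Factorization: 64927279 = 53 × 107^3
By Fermat: n is sum of two squares iff every prime p ≡ 3 (mod 4) appears to even power.
Prime(s) ≡ 3 (mod 4) with odd exponent: [(107, 3)]
Therefore 64927279 cannot be expressed as a² + b².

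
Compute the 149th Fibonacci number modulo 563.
308

Matrix identity: Q^n = [[F_(n+1), F_n], [F_n, F_(n-1)]] with Q = [[1,1],[1,0]].
n = 149 = 10010101₂. Square-and-multiply, entries mod 563:
Q^1 = [[1,1],[1,0]]
Q^2 = (Q^1)² = [[2,1],[1,1]]
Q^4 = (Q^2)² = [[5,3],[3,2]]
Q^9 = (Q^4)²·Q = [[55,34],[34,21]]
Q^18 = (Q^9)² = [[240,332],[332,471]]
Q^37 = (Q^18)²·Q = [[205,50],[50,155]]
Q^74 = (Q^37)² = [[48,547],[547,64]]
Q^149 = (Q^74)²·Q = [[205,308],[308,460]]
F_149 mod 563 = Q^149[0][1] = 308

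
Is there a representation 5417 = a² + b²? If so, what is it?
44² + 59² (a=44, b=59)

Factorization: 5417 = 5417
By Fermat: n is sum of two squares iff every prime p ≡ 3 (mod 4) appears to even power.
All primes ≡ 3 (mod 4) appear to even power.
Search a = 0, 1, 2, … for 5417 - a² a perfect square: first hit at a = 44: 5417 - 1936 = 3481 = 59².
5417 = 44² + 59² = 1936 + 3481 ✓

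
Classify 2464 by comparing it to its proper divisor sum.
abundant

Proper divisors of 2464: sum = 1 + 2 + 4 + 7 + 8 + 11 + 14 + 16 + ... + 308 + 352 + 616 + 1232 (23 divisors) = 3584
Since 3584 > 2464, 2464 is abundant.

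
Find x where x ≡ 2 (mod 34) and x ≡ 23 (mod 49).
954

Using Chinese Remainder Theorem:
M = 34 × 49 = 1666
M1 = 49, M2 = 34
y1 = 49^(-1) mod 34 = 25
y2 = 34^(-1) mod 49 = 13
x = (2×49×25 + 23×34×13) mod 1666 = 954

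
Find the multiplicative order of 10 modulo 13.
6

13 is prime, so ord(10) divides φ(13) = 12.
Divisors of 12: 1, 2, 3, 4, 6, 12.
Repeated squaring: 10^1 ≡ 10, 10^2 ≡ 9, 10^4 ≡ 3, 10^8 ≡ 9 (mod 13).
Test 10^d mod 13 for each divisor d in increasing order:
10^1 ≡ 10
10^2 ≡ 9
10^3 = 10^2·10^1 ≡ 12
10^4 ≡ 3
10^6 = 10^4·10^2 ≡ 1  ← first divisor giving 1
The order is 6.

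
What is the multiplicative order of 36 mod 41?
20

41 is prime, so ord(36) divides φ(41) = 40.
Divisors of 40: 1, 2, 4, 5, 8, 10, 20, 40.
Repeated squaring: 36^1 ≡ 36, 36^2 ≡ 25, 36^4 ≡ 10, 36^8 ≡ 18, 36^16 ≡ 37, 36^32 ≡ 16 (mod 41).
Test 36^d mod 41 for each divisor d in increasing order:
36^1 ≡ 36
36^2 ≡ 25
36^4 ≡ 10
36^5 = 36^4·36^1 ≡ 32
36^8 ≡ 18
36^10 = 36^8·36^2 ≡ 40
36^20 = 36^16·36^4 ≡ 1  ← first divisor giving 1
The order is 20.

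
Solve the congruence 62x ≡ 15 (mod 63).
x ≡ 48 (mod 63)

gcd(62, 63) = 1, which divides 15, so solutions exist.
Find 62^(-1) mod 63 by the extended Euclidean algorithm:
63 = 1 × 62 + 1  ⟹  1 = (1)·63 + (-1)·62
So (-1)·62 ≡ 1 (mod 63), i.e. 62^(-1) ≡ -1 ≡ 62 (mod 63).
x ≡ 62 × 15 = 930 ≡ 48 (mod 63).
Check: 62 × 48 = 2976 ≡ 15 (mod 63).
Unique solution: x ≡ 48 (mod 63)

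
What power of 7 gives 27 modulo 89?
75

Baby-step giant-step with step n = ⌈√89⌉ = 10.
Baby steps 7^j mod 89 (j:value) for j=0..9: 0:1, 1:7, 2:49, 3:76, 4:87, 5:75, 6:80, 7:26, 8:4, 9:28.
Giant-step multiplier: 7^(-10) ≡ 7^(88-10) = 7^78 ≡ 5 (mod 89).
Giant steps γ_i = 27·5^i mod 89: γ_0=27, γ_1=46, γ_2=52, γ_3=82, γ_4=54, γ_5=3, γ_6=15, γ_7=75 (in table at j=5).
x = i·n + j = 7·10 + 5 = 75.
Check: 7^75 ≡ 27 (mod 89).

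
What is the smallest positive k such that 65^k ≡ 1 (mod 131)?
65

131 is prime, so ord(65) divides φ(131) = 130.
Divisors of 130: 1, 2, 5, 10, 13, 26, 65, 130.
Repeated squaring: 65^1 ≡ 65, 65^2 ≡ 33, 65^4 ≡ 41, 65^8 ≡ 109, 65^16 ≡ 91, 65^32 ≡ 28, 65^64 ≡ 129, 65^128 ≡ 4 (mod 131).
Test 65^d mod 131 for each divisor d in increasing order:
65^1 ≡ 65
65^2 ≡ 33
65^5 = 65^4·65^1 ≡ 45
65^10 = 65^8·65^2 ≡ 60
65^13 = 65^8·65^4·65^1 ≡ 58
65^26 = 65^16·65^8·65^2 ≡ 89
65^65 = 65^64·65^1 ≡ 1  ← first divisor giving 1
The order is 65.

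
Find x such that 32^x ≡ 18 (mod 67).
29

Baby-step giant-step with step n = ⌈√67⌉ = 9.
Baby steps 32^j mod 67 (j:value) for j=0..8: 0:1, 1:32, 2:19, 3:5, 4:26, 5:28, 6:25, 7:63, 8:6.
Giant-step multiplier: 32^(-9) ≡ 32^(66-9) = 32^57 ≡ 52 (mod 67).
Giant steps γ_i = 18·52^i mod 67: γ_0=18, γ_1=65, γ_2=30, γ_3=19 (in table at j=2).
x = i·n + j = 3·9 + 2 = 29.
Check: 32^29 ≡ 18 (mod 67).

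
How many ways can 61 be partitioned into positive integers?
1121505

p(n) counts ways to write n as a sum of positive integers (order ignored).
Euler's pentagonal recurrence: p(k) = p(k-1) + p(k-2) - p(k-5) - p(k-7) + p(k-12) + p(k-15) - ... (offsets j(3j∓1)/2, signs ++--, p(0)=1, p(<0)=0).
DP table for k = 0..60: p(0)=1, p(1)=1, p(2)=2, p(3)=3, p(4)=5, p(5)=7, p(6)=11, p(7)=15, p(8)=22, p(9)=30, p(10)=42, p(11)=56, p(12)=77, p(13)=101, p(14)=135, p(15)=176, p(16)=231, p(17)=297, p(18)=385, p(19)=490, p(20)=627, p(21)=792, p(22)=1002, p(23)=1255, p(24)=1575, p(25)=1958, p(26)=2436, p(27)=3010, p(28)=3718, p(29)=4565, p(30)=5604, p(31)=6842, p(32)=8349, p(33)=10143, p(34)=12310, p(35)=14883, p(36)=17977, p(37)=21637, p(38)=26015, p(39)=31185, p(40)=37338, p(41)=44583, p(42)=53174, p(43)=63261, p(44)=75175, p(45)=89134, p(46)=105558, p(47)=124754, p(48)=147273, p(49)=173525, p(50)=204226, p(51)=239943, p(52)=281589, p(53)=329931, p(54)=386155, p(55)=451276, p(56)=526823, p(57)=614154, p(58)=715220, p(59)=831820, p(60)=966467.
Final step: p(61) = p(60) + p(59) - p(56) - p(54) + p(49) + p(46) - p(39) - p(35) + p(26) + p(21) - p(10) - p(4)
= 966467 + 831820 - 526823 - 386155 + 173525 + 105558 - 31185 - 14883 + 2436 + 792 - 42 - 5
= 1121505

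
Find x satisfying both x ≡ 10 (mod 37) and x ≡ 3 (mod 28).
787

Using Chinese Remainder Theorem:
M = 37 × 28 = 1036
M1 = 28, M2 = 37
y1 = 28^(-1) mod 37 = 4
y2 = 37^(-1) mod 28 = 25
x = (10×28×4 + 3×37×25) mod 1036 = 787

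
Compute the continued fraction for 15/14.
[1; 14]

Euclidean algorithm steps:
15 = 1 × 14 + 1
14 = 14 × 1 + 0
Continued fraction: [1; 14]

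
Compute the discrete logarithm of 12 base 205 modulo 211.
75

Baby-step giant-step with step n = ⌈√211⌉ = 15.
Baby steps 205^j mod 211 (j:value) for j=0..14: 0:1, 1:205, 2:36, 3:206, 4:30, 5:31, 6:25, 7:61, 8:56, 9:86, 10:117, 11:142, 12:203, 13:48, 14:134.
Giant-step multiplier: 205^(-15) ≡ 205^(210-15) = 205^195 ≡ 153 (mod 211).
Giant steps γ_i = 12·153^i mod 211: γ_0=12, γ_1=148, γ_2=67, γ_3=123, γ_4=40, γ_5=1 (in table at j=0).
x = i·n + j = 5·15 + 0 = 75.
Check: 205^75 ≡ 12 (mod 211).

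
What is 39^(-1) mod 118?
115

gcd(39, 118) = 1, so the inverse exists.
Extended Euclidean algorithm on (118, 39):
118 = 3 × 39 + 1  ⟹  1 = (1)·118 + (-3)·39
So (-3)·39 ≡ 1 (mod 118), i.e. 39^(-1) ≡ -3 ≡ 115 (mod 118).
Check: 39 × 115 = 4485 ≡ 1 (mod 118)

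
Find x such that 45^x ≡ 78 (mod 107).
39

Baby-step giant-step with step n = ⌈√107⌉ = 11.
Baby steps 45^j mod 107 (j:value) for j=0..10: 0:1, 1:45, 2:99, 3:68, 4:64, 5:98, 6:23, 7:72, 8:30, 9:66, 10:81.
Giant-step multiplier: 45^(-11) ≡ 45^(106-11) = 45^95 ≡ 46 (mod 107).
Giant steps γ_i = 78·46^i mod 107: γ_0=78, γ_1=57, γ_2=54, γ_3=23 (in table at j=6).
x = i·n + j = 3·11 + 6 = 39.
Check: 45^39 ≡ 78 (mod 107).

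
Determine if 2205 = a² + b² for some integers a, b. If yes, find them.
21² + 42² (a=21, b=42)

Factorization: 2205 = 3^2 × 5 × 7^2
By Fermat: n is sum of two squares iff every prime p ≡ 3 (mod 4) appears to even power.
All primes ≡ 3 (mod 4) appear to even power.
Search a = 0, 1, 2, … for 2205 - a² a perfect square: first hit at a = 21: 2205 - 441 = 1764 = 42².
2205 = 21² + 42² = 441 + 1764 ✓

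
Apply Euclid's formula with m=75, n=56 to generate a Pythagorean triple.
(2489, 8400, 8761)

Euclid's formula: a = m² - n², b = 2mn, c = m² + n²
m = 75, n = 56
a = 75² - 56² = 5625 - 3136 = 2489
b = 2 × 75 × 56 = 8400
c = 75² + 56² = 5625 + 3136 = 8761
Verification: 2489² + 8400² = 6195121 + 70560000 = 76755121 = 8761² ✓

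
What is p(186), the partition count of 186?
1171432692373

p(n) counts ways to write n as a sum of positive integers (order ignored).
Euler's pentagonal recurrence: p(k) = p(k-1) + p(k-2) - p(k-5) - p(k-7) + p(k-12) + p(k-15) - ... (offsets j(3j∓1)/2, signs ++--, p(0)=1, p(<0)=0).
DP table for k = 0..185: p(0)=1, p(1)=1, p(2)=2, p(3)=3, p(4)=5, p(5)=7, p(6)=11, p(7)=15, p(8)=22, p(9)=30, p(10)=42, p(11)=56, p(12)=77, p(13)=101, p(14)=135, p(15)=176, p(16)=231, p(17)=297, p(18)=385, p(19)=490, p(20)=627, p(21)=792, p(22)=1002, p(23)=1255, p(24)=1575, p(25)=1958, p(26)=2436, p(27)=3010, p(28)=3718, p(29)=4565, p(30)=5604, p(31)=6842, p(32)=8349, p(33)=10143, p(34)=12310, p(35)=14883, p(36)=17977, p(37)=21637, p(38)=26015, p(39)=31185, p(40)=37338, p(41)=44583, p(42)=53174, p(43)=63261, p(44)=75175, p(45)=89134, p(46)=105558, p(47)=124754, p(48)=147273, p(49)=173525, p(50)=204226, p(51)=239943, p(52)=281589, p(53)=329931, p(54)=386155, p(55)=451276, p(56)=526823, p(57)=614154, p(58)=715220, p(59)=831820, p(60)=966467, p(61)=1121505, p(62)=1300156, p(63)=1505499, p(64)=1741630, p(65)=2012558, p(66)=2323520, p(67)=2679689, p(68)=3087735, p(69)=3554345, p(70)=4087968, p(71)=4697205, p(72)=5392783, p(73)=6185689, p(74)=7089500, p(75)=8118264, p(76)=9289091, p(77)=10619863, p(78)=12132164, p(79)=13848650, p(80)=15796476, p(81)=18004327, p(82)=20506255, p(83)=23338469, p(84)=26543660, p(85)=30167357, p(86)=34262962, p(87)=38887673, p(88)=44108109, p(89)=49995925, p(90)=56634173, p(91)=64112359, p(92)=72533807, p(93)=82010177, p(94)=92669720, p(95)=104651419, p(96)=118114304, p(97)=133230930, p(98)=150198136, p(99)=169229875, p(100)=190569292, p(101)=214481126, p(102)=241265379, p(103)=271248950, p(104)=304801365, p(105)=342325709, p(106)=384276336, p(107)=431149389, p(108)=483502844, p(109)=541946240, p(110)=607163746, p(111)=679903203, p(112)=761002156, p(113)=851376628, p(114)=952050665, p(115)=1064144451, p(116)=1188908248, p(117)=1327710076, p(118)=1482074143, p(119)=1653668665, p(120)=1844349560, p(121)=2056148051, p(122)=2291320912, p(123)=2552338241, p(124)=2841940500, p(125)=3163127352, p(126)=3519222692, p(127)=3913864295, p(128)=4351078600, p(129)=4835271870, p(130)=5371315400, p(131)=5964539504, p(132)=6620830889, p(133)=7346629512, p(134)=8149040695, p(135)=9035836076, p(136)=10015581680, p(137)=11097645016, p(138)=12292341831, p(139)=13610949895, p(140)=15065878135, p(141)=16670689208, p(142)=18440293320, p(143)=20390982757, p(144)=22540654445, p(145)=24908858009, p(146)=27517052599, p(147)=30388671978, p(148)=33549419497, p(149)=37027355200, p(150)=40853235313, p(151)=45060624582, p(152)=49686288421, p(153)=54770336324, p(154)=60356673280, p(155)=66493182097, p(156)=73232243759, p(157)=80630964769, p(158)=88751778802, p(159)=97662728555, p(160)=107438159466, p(161)=118159068427, p(162)=129913904637, p(163)=142798995930, p(164)=156919475295, p(165)=172389800255, p(166)=189334822579, p(167)=207890420102, p(168)=228204732751, p(169)=250438925115, p(170)=274768617130, p(171)=301384802048, p(172)=330495499613, p(173)=362326859895, p(174)=397125074750, p(175)=435157697830, p(176)=476715857290, p(177)=522115831195, p(178)=571701605655, p(179)=625846753120, p(180)=684957390936, p(181)=749474411781, p(182)=819876908323, p(183)=896684817527, p(184)=980462880430, p(185)=1071823774337.
Final step: p(186) = p(185) + p(184) - p(181) - p(179) + p(174) + p(171) - p(164) - p(160) + p(151) + p(146) - p(135) - p(129) + p(116) + p(109) - p(94) - p(86) + p(69) + p(60) - p(41) - p(31) + p(10)
= 1071823774337 + 980462880430 - 749474411781 - 625846753120 + 397125074750 + 301384802048 - 156919475295 - 107438159466 + 45060624582 + 27517052599 - 9035836076 - 4835271870 + 1188908248 + 541946240 - 92669720 - 34262962 + 3554345 + 966467 - 44583 - 6842 + 42
= 1171432692373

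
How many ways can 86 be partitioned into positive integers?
34262962

p(n) counts ways to write n as a sum of positive integers (order ignored).
Euler's pentagonal recurrence: p(k) = p(k-1) + p(k-2) - p(k-5) - p(k-7) + p(k-12) + p(k-15) - ... (offsets j(3j∓1)/2, signs ++--, p(0)=1, p(<0)=0).
DP table for k = 0..85: p(0)=1, p(1)=1, p(2)=2, p(3)=3, p(4)=5, p(5)=7, p(6)=11, p(7)=15, p(8)=22, p(9)=30, p(10)=42, p(11)=56, p(12)=77, p(13)=101, p(14)=135, p(15)=176, p(16)=231, p(17)=297, p(18)=385, p(19)=490, p(20)=627, p(21)=792, p(22)=1002, p(23)=1255, p(24)=1575, p(25)=1958, p(26)=2436, p(27)=3010, p(28)=3718, p(29)=4565, p(30)=5604, p(31)=6842, p(32)=8349, p(33)=10143, p(34)=12310, p(35)=14883, p(36)=17977, p(37)=21637, p(38)=26015, p(39)=31185, p(40)=37338, p(41)=44583, p(42)=53174, p(43)=63261, p(44)=75175, p(45)=89134, p(46)=105558, p(47)=124754, p(48)=147273, p(49)=173525, p(50)=204226, p(51)=239943, p(52)=281589, p(53)=329931, p(54)=386155, p(55)=451276, p(56)=526823, p(57)=614154, p(58)=715220, p(59)=831820, p(60)=966467, p(61)=1121505, p(62)=1300156, p(63)=1505499, p(64)=1741630, p(65)=2012558, p(66)=2323520, p(67)=2679689, p(68)=3087735, p(69)=3554345, p(70)=4087968, p(71)=4697205, p(72)=5392783, p(73)=6185689, p(74)=7089500, p(75)=8118264, p(76)=9289091, p(77)=10619863, p(78)=12132164, p(79)=13848650, p(80)=15796476, p(81)=18004327, p(82)=20506255, p(83)=23338469, p(84)=26543660, p(85)=30167357.
Final step: p(86) = p(85) + p(84) - p(81) - p(79) + p(74) + p(71) - p(64) - p(60) + p(51) + p(46) - p(35) - p(29) + p(16) + p(9)
= 30167357 + 26543660 - 18004327 - 13848650 + 7089500 + 4697205 - 1741630 - 966467 + 239943 + 105558 - 14883 - 4565 + 231 + 30
= 34262962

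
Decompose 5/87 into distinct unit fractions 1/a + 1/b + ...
1/18 + 1/522

Greedy algorithm:
5/87: ceiling(87/5) = 18, use 1/18
1/522: ceiling(522/1) = 522, use 1/522
Result: 5/87 = 1/18 + 1/522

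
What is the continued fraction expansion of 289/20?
[14; 2, 4, 2]

Euclidean algorithm steps:
289 = 14 × 20 + 9
20 = 2 × 9 + 2
9 = 4 × 2 + 1
2 = 2 × 1 + 0
Continued fraction: [14; 2, 4, 2]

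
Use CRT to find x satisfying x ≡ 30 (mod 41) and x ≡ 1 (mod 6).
235

Using Chinese Remainder Theorem:
M = 41 × 6 = 246
M1 = 6, M2 = 41
y1 = 6^(-1) mod 41 = 7
y2 = 41^(-1) mod 6 = 5
x = (30×6×7 + 1×41×5) mod 246 = 235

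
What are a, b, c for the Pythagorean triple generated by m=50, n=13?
(2331, 1300, 2669)

Euclid's formula: a = m² - n², b = 2mn, c = m² + n²
m = 50, n = 13
a = 50² - 13² = 2500 - 169 = 2331
b = 2 × 50 × 13 = 1300
c = 50² + 13² = 2500 + 169 = 2669
Verification: 2331² + 1300² = 5433561 + 1690000 = 7123561 = 2669² ✓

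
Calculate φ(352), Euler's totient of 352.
160

352 = 2^5 × 11
φ(n) = n × ∏(1 - 1/p) for each prime p dividing n
φ(352) = 352 × (1 - 1/2) × (1 - 1/11) = 160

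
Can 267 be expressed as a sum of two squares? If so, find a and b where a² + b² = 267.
Not possible

Factorization: 267 = 3 × 89
By Fermat: n is sum of two squares iff every prime p ≡ 3 (mod 4) appears to even power.
Prime(s) ≡ 3 (mod 4) with odd exponent: [(3, 1)]
Therefore 267 cannot be expressed as a² + b².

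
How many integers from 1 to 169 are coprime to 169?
156

169 = 13^2
φ(n) = n × ∏(1 - 1/p) for each prime p dividing n
φ(169) = 169 × (1 - 1/13) = 156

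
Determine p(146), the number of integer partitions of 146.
27517052599

p(n) counts ways to write n as a sum of positive integers (order ignored).
Euler's pentagonal recurrence: p(k) = p(k-1) + p(k-2) - p(k-5) - p(k-7) + p(k-12) + p(k-15) - ... (offsets j(3j∓1)/2, signs ++--, p(0)=1, p(<0)=0).
DP table for k = 0..145: p(0)=1, p(1)=1, p(2)=2, p(3)=3, p(4)=5, p(5)=7, p(6)=11, p(7)=15, p(8)=22, p(9)=30, p(10)=42, p(11)=56, p(12)=77, p(13)=101, p(14)=135, p(15)=176, p(16)=231, p(17)=297, p(18)=385, p(19)=490, p(20)=627, p(21)=792, p(22)=1002, p(23)=1255, p(24)=1575, p(25)=1958, p(26)=2436, p(27)=3010, p(28)=3718, p(29)=4565, p(30)=5604, p(31)=6842, p(32)=8349, p(33)=10143, p(34)=12310, p(35)=14883, p(36)=17977, p(37)=21637, p(38)=26015, p(39)=31185, p(40)=37338, p(41)=44583, p(42)=53174, p(43)=63261, p(44)=75175, p(45)=89134, p(46)=105558, p(47)=124754, p(48)=147273, p(49)=173525, p(50)=204226, p(51)=239943, p(52)=281589, p(53)=329931, p(54)=386155, p(55)=451276, p(56)=526823, p(57)=614154, p(58)=715220, p(59)=831820, p(60)=966467, p(61)=1121505, p(62)=1300156, p(63)=1505499, p(64)=1741630, p(65)=2012558, p(66)=2323520, p(67)=2679689, p(68)=3087735, p(69)=3554345, p(70)=4087968, p(71)=4697205, p(72)=5392783, p(73)=6185689, p(74)=7089500, p(75)=8118264, p(76)=9289091, p(77)=10619863, p(78)=12132164, p(79)=13848650, p(80)=15796476, p(81)=18004327, p(82)=20506255, p(83)=23338469, p(84)=26543660, p(85)=30167357, p(86)=34262962, p(87)=38887673, p(88)=44108109, p(89)=49995925, p(90)=56634173, p(91)=64112359, p(92)=72533807, p(93)=82010177, p(94)=92669720, p(95)=104651419, p(96)=118114304, p(97)=133230930, p(98)=150198136, p(99)=169229875, p(100)=190569292, p(101)=214481126, p(102)=241265379, p(103)=271248950, p(104)=304801365, p(105)=342325709, p(106)=384276336, p(107)=431149389, p(108)=483502844, p(109)=541946240, p(110)=607163746, p(111)=679903203, p(112)=761002156, p(113)=851376628, p(114)=952050665, p(115)=1064144451, p(116)=1188908248, p(117)=1327710076, p(118)=1482074143, p(119)=1653668665, p(120)=1844349560, p(121)=2056148051, p(122)=2291320912, p(123)=2552338241, p(124)=2841940500, p(125)=3163127352, p(126)=3519222692, p(127)=3913864295, p(128)=4351078600, p(129)=4835271870, p(130)=5371315400, p(131)=5964539504, p(132)=6620830889, p(133)=7346629512, p(134)=8149040695, p(135)=9035836076, p(136)=10015581680, p(137)=11097645016, p(138)=12292341831, p(139)=13610949895, p(140)=15065878135, p(141)=16670689208, p(142)=18440293320, p(143)=20390982757, p(144)=22540654445, p(145)=24908858009.
Final step: p(146) = p(145) + p(144) - p(141) - p(139) + p(134) + p(131) - p(124) - p(120) + p(111) + p(106) - p(95) - p(89) + p(76) + p(69) - p(54) - p(46) + p(29) + p(20) - p(1)
= 24908858009 + 22540654445 - 16670689208 - 13610949895 + 8149040695 + 5964539504 - 2841940500 - 1844349560 + 679903203 + 384276336 - 104651419 - 49995925 + 9289091 + 3554345 - 386155 - 105558 + 4565 + 627 - 1
= 27517052599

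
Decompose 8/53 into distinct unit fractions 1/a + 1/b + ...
1/7 + 1/124 + 1/46004

Greedy algorithm:
8/53: ceiling(53/8) = 7, use 1/7
3/371: ceiling(371/3) = 124, use 1/124
1/46004: ceiling(46004/1) = 46004, use 1/46004
Result: 8/53 = 1/7 + 1/124 + 1/46004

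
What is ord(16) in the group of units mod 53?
13

53 is prime, so ord(16) divides φ(53) = 52.
Divisors of 52: 1, 2, 4, 13, 26, 52.
Repeated squaring: 16^1 ≡ 16, 16^2 ≡ 44, 16^4 ≡ 28, 16^8 ≡ 42, 16^16 ≡ 15, 16^32 ≡ 13 (mod 53).
Test 16^d mod 53 for each divisor d in increasing order:
16^1 ≡ 16
16^2 ≡ 44
16^4 ≡ 28
16^13 = 16^8·16^4·16^1 ≡ 1  ← first divisor giving 1
The order is 13.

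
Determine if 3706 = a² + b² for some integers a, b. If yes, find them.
15² + 59² (a=15, b=59)

Factorization: 3706 = 2 × 17 × 109
By Fermat: n is sum of two squares iff every prime p ≡ 3 (mod 4) appears to even power.
All primes ≡ 3 (mod 4) appear to even power.
Search a = 0, 1, 2, … for 3706 - a² a perfect square: first hit at a = 15: 3706 - 225 = 3481 = 59².
3706 = 15² + 59² = 225 + 3481 ✓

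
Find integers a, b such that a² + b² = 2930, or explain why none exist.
11² + 53² (a=11, b=53)

Factorization: 2930 = 2 × 5 × 293
By Fermat: n is sum of two squares iff every prime p ≡ 3 (mod 4) appears to even power.
All primes ≡ 3 (mod 4) appear to even power.
Search a = 0, 1, 2, … for 2930 - a² a perfect square: first hit at a = 11: 2930 - 121 = 2809 = 53².
2930 = 11² + 53² = 121 + 2809 ✓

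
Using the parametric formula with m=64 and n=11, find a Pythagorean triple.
(3975, 1408, 4217)

Euclid's formula: a = m² - n², b = 2mn, c = m² + n²
m = 64, n = 11
a = 64² - 11² = 4096 - 121 = 3975
b = 2 × 64 × 11 = 1408
c = 64² + 11² = 4096 + 121 = 4217
Verification: 3975² + 1408² = 15800625 + 1982464 = 17783089 = 4217² ✓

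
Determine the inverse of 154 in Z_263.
152

gcd(154, 263) = 1, so the inverse exists.
Extended Euclidean algorithm on (263, 154):
263 = 1 × 154 + 109  ⟹  109 = (1)·263 + (-1)·154
154 = 1 × 109 + 45  ⟹  45 = (-1)·263 + (2)·154
109 = 2 × 45 + 19  ⟹  19 = (3)·263 + (-5)·154
45 = 2 × 19 + 7  ⟹  7 = (-7)·263 + (12)·154
19 = 2 × 7 + 5  ⟹  5 = (17)·263 + (-29)·154
7 = 1 × 5 + 2  ⟹  2 = (-24)·263 + (41)·154
5 = 2 × 2 + 1  ⟹  1 = (65)·263 + (-111)·154
So (-111)·154 ≡ 1 (mod 263), i.e. 154^(-1) ≡ -111 ≡ 152 (mod 263).
Check: 154 × 152 = 23408 ≡ 1 (mod 263)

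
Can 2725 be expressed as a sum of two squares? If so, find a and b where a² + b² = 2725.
15² + 50² (a=15, b=50)

Factorization: 2725 = 5^2 × 109
By Fermat: n is sum of two squares iff every prime p ≡ 3 (mod 4) appears to even power.
All primes ≡ 3 (mod 4) appear to even power.
Search a = 0, 1, 2, … for 2725 - a² a perfect square: first hit at a = 15: 2725 - 225 = 2500 = 50².
2725 = 15² + 50² = 225 + 2500 ✓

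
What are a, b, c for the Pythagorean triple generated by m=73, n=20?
(4929, 2920, 5729)

Euclid's formula: a = m² - n², b = 2mn, c = m² + n²
m = 73, n = 20
a = 73² - 20² = 5329 - 400 = 4929
b = 2 × 73 × 20 = 2920
c = 73² + 20² = 5329 + 400 = 5729
Verification: 4929² + 2920² = 24295041 + 8526400 = 32821441 = 5729² ✓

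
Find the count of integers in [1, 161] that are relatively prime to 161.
132

161 = 7 × 23
φ(n) = n × ∏(1 - 1/p) for each prime p dividing n
φ(161) = 161 × (1 - 1/7) × (1 - 1/23) = 132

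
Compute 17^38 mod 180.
109

Repeated squaring. Binary of 38 = 100110.
17^1 ≡ 17 (mod 180); 17^2 ≡ 109 (mod 180); 17^4 ≡ 1 (mod 180); 17^8 ≡ 1 (mod 180); 17^16 ≡ 1 (mod 180); 17^32 ≡ 1 (mod 180)
17^38 = 17^2 × 17^4 × 17^32 ≡ 109 (mod 180)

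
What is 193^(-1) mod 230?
87

gcd(193, 230) = 1, so the inverse exists.
Extended Euclidean algorithm on (230, 193):
230 = 1 × 193 + 37  ⟹  37 = (1)·230 + (-1)·193
193 = 5 × 37 + 8  ⟹  8 = (-5)·230 + (6)·193
37 = 4 × 8 + 5  ⟹  5 = (21)·230 + (-25)·193
8 = 1 × 5 + 3  ⟹  3 = (-26)·230 + (31)·193
5 = 1 × 3 + 2  ⟹  2 = (47)·230 + (-56)·193
3 = 1 × 2 + 1  ⟹  1 = (-73)·230 + (87)·193
So (87)·193 ≡ 1 (mod 230), i.e. 193^(-1) ≡ 87 (mod 230).
Check: 193 × 87 = 16791 ≡ 1 (mod 230)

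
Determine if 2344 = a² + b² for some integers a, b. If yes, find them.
30² + 38² (a=30, b=38)

Factorization: 2344 = 2^3 × 293
By Fermat: n is sum of two squares iff every prime p ≡ 3 (mod 4) appears to even power.
All primes ≡ 3 (mod 4) appear to even power.
Search a = 0, 1, 2, … for 2344 - a² a perfect square: first hit at a = 30: 2344 - 900 = 1444 = 38².
2344 = 30² + 38² = 900 + 1444 ✓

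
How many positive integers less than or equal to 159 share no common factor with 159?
104

159 = 3 × 53
φ(n) = n × ∏(1 - 1/p) for each prime p dividing n
φ(159) = 159 × (1 - 1/3) × (1 - 1/53) = 104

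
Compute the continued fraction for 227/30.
[7; 1, 1, 3, 4]

Euclidean algorithm steps:
227 = 7 × 30 + 17
30 = 1 × 17 + 13
17 = 1 × 13 + 4
13 = 3 × 4 + 1
4 = 4 × 1 + 0
Continued fraction: [7; 1, 1, 3, 4]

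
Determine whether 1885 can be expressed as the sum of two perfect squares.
6² + 43² (a=6, b=43)

Factorization: 1885 = 5 × 13 × 29
By Fermat: n is sum of two squares iff every prime p ≡ 3 (mod 4) appears to even power.
All primes ≡ 3 (mod 4) appear to even power.
Search a = 0, 1, 2, … for 1885 - a² a perfect square: first hit at a = 6: 1885 - 36 = 1849 = 43².
1885 = 6² + 43² = 36 + 1849 ✓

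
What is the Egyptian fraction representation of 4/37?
1/10 + 1/124 + 1/22940

Greedy algorithm:
4/37: ceiling(37/4) = 10, use 1/10
3/370: ceiling(370/3) = 124, use 1/124
1/22940: ceiling(22940/1) = 22940, use 1/22940
Result: 4/37 = 1/10 + 1/124 + 1/22940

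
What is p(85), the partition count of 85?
30167357

p(n) counts ways to write n as a sum of positive integers (order ignored).
Euler's pentagonal recurrence: p(k) = p(k-1) + p(k-2) - p(k-5) - p(k-7) + p(k-12) + p(k-15) - ... (offsets j(3j∓1)/2, signs ++--, p(0)=1, p(<0)=0).
DP table for k = 0..84: p(0)=1, p(1)=1, p(2)=2, p(3)=3, p(4)=5, p(5)=7, p(6)=11, p(7)=15, p(8)=22, p(9)=30, p(10)=42, p(11)=56, p(12)=77, p(13)=101, p(14)=135, p(15)=176, p(16)=231, p(17)=297, p(18)=385, p(19)=490, p(20)=627, p(21)=792, p(22)=1002, p(23)=1255, p(24)=1575, p(25)=1958, p(26)=2436, p(27)=3010, p(28)=3718, p(29)=4565, p(30)=5604, p(31)=6842, p(32)=8349, p(33)=10143, p(34)=12310, p(35)=14883, p(36)=17977, p(37)=21637, p(38)=26015, p(39)=31185, p(40)=37338, p(41)=44583, p(42)=53174, p(43)=63261, p(44)=75175, p(45)=89134, p(46)=105558, p(47)=124754, p(48)=147273, p(49)=173525, p(50)=204226, p(51)=239943, p(52)=281589, p(53)=329931, p(54)=386155, p(55)=451276, p(56)=526823, p(57)=614154, p(58)=715220, p(59)=831820, p(60)=966467, p(61)=1121505, p(62)=1300156, p(63)=1505499, p(64)=1741630, p(65)=2012558, p(66)=2323520, p(67)=2679689, p(68)=3087735, p(69)=3554345, p(70)=4087968, p(71)=4697205, p(72)=5392783, p(73)=6185689, p(74)=7089500, p(75)=8118264, p(76)=9289091, p(77)=10619863, p(78)=12132164, p(79)=13848650, p(80)=15796476, p(81)=18004327, p(82)=20506255, p(83)=23338469, p(84)=26543660.
Final step: p(85) = p(84) + p(83) - p(80) - p(78) + p(73) + p(70) - p(63) - p(59) + p(50) + p(45) - p(34) - p(28) + p(15) + p(8)
= 26543660 + 23338469 - 15796476 - 12132164 + 6185689 + 4087968 - 1505499 - 831820 + 204226 + 89134 - 12310 - 3718 + 176 + 22
= 30167357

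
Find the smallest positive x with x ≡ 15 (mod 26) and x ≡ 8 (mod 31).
535

Using Chinese Remainder Theorem:
M = 26 × 31 = 806
M1 = 31, M2 = 26
y1 = 31^(-1) mod 26 = 21
y2 = 26^(-1) mod 31 = 6
x = (15×31×21 + 8×26×6) mod 806 = 535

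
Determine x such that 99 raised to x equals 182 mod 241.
182

Baby-step giant-step with step n = ⌈√241⌉ = 16.
Baby steps 99^j mod 241 (j:value) for j=0..15: 0:1, 1:99, 2:161, 3:33, 4:134, 5:11, 6:125, 7:84, 8:122, 9:28, 10:121, 11:170, 12:201, 13:137, 14:67, 15:126.
Giant-step multiplier: 99^(-16) ≡ 99^(240-16) = 99^224 ≡ 54 (mod 241).
Giant steps γ_i = 182·54^i mod 241: γ_0=182, γ_1=188, γ_2=30, γ_3=174, γ_4=238, γ_5=79, γ_6=169, γ_7=209, γ_8=200, γ_9=196, γ_10=221, γ_11=125 (in table at j=6).
x = i·n + j = 11·16 + 6 = 182.
Check: 99^182 ≡ 182 (mod 241).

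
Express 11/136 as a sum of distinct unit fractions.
1/13 + 1/253 + 1/149102 + 1/33346960504

Greedy algorithm:
11/136: ceiling(136/11) = 13, use 1/13
7/1768: ceiling(1768/7) = 253, use 1/253
3/447304: ceiling(447304/3) = 149102, use 1/149102
1/33346960504: ceiling(33346960504/1) = 33346960504, use 1/33346960504
Result: 11/136 = 1/13 + 1/253 + 1/149102 + 1/33346960504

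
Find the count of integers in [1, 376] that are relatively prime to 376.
184

376 = 2^3 × 47
φ(n) = n × ∏(1 - 1/p) for each prime p dividing n
φ(376) = 376 × (1 - 1/2) × (1 - 1/47) = 184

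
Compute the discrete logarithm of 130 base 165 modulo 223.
10

Baby-step giant-step with step n = ⌈√223⌉ = 15.
Baby steps 165^j mod 223 (j:value) for j=0..14: 0:1, 1:165, 2:19, 3:13, 4:138, 5:24, 6:169, 7:10, 8:89, 9:190, 10:130, 11:42, 12:17, 13:129, 14:100.
h = 130 is already in the table at j=10, so x = 10.
Check: 165^10 ≡ 130 (mod 223).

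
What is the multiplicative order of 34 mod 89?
4

89 is prime, so ord(34) divides φ(89) = 88.
Divisors of 88: 1, 2, 4, 8, 11, 22, 44, 88.
Repeated squaring: 34^1 ≡ 34, 34^2 ≡ 88, 34^4 ≡ 1, 34^8 ≡ 1, 34^16 ≡ 1, 34^32 ≡ 1, 34^64 ≡ 1 (mod 89).
Test 34^d mod 89 for each divisor d in increasing order:
34^1 ≡ 34
34^2 ≡ 88
34^4 ≡ 1  ← first divisor giving 1
The order is 4.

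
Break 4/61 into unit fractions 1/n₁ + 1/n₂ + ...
1/16 + 1/326 + 1/159088

Greedy algorithm:
4/61: ceiling(61/4) = 16, use 1/16
3/976: ceiling(976/3) = 326, use 1/326
1/159088: ceiling(159088/1) = 159088, use 1/159088
Result: 4/61 = 1/16 + 1/326 + 1/159088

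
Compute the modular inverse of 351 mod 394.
339

gcd(351, 394) = 1, so the inverse exists.
Extended Euclidean algorithm on (394, 351):
394 = 1 × 351 + 43  ⟹  43 = (1)·394 + (-1)·351
351 = 8 × 43 + 7  ⟹  7 = (-8)·394 + (9)·351
43 = 6 × 7 + 1  ⟹  1 = (49)·394 + (-55)·351
So (-55)·351 ≡ 1 (mod 394), i.e. 351^(-1) ≡ -55 ≡ 339 (mod 394).
Check: 351 × 339 = 118989 ≡ 1 (mod 394)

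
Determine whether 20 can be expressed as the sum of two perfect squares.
2² + 4² (a=2, b=4)

Factorization: 20 = 2^2 × 5
By Fermat: n is sum of two squares iff every prime p ≡ 3 (mod 4) appears to even power.
All primes ≡ 3 (mod 4) appear to even power.
Search a = 0, 1, 2, … for 20 - a² a perfect square: first hit at a = 2: 20 - 4 = 16 = 4².
20 = 2² + 4² = 4 + 16 ✓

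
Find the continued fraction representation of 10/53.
[0; 5, 3, 3]

Euclidean algorithm steps:
10 = 0 × 53 + 10
53 = 5 × 10 + 3
10 = 3 × 3 + 1
3 = 3 × 1 + 0
Continued fraction: [0; 5, 3, 3]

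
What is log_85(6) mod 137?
35

Baby-step giant-step with step n = ⌈√137⌉ = 12.
Baby steps 85^j mod 137 (j:value) for j=0..11: 0:1, 1:85, 2:101, 3:91, 4:63, 5:12, 6:61, 7:116, 8:133, 9:71, 10:7, 11:47.
Giant-step multiplier: 85^(-12) ≡ 85^(136-12) = 85^124 ≡ 81 (mod 137).
Giant steps γ_i = 6·81^i mod 137: γ_0=6, γ_1=75, γ_2=47 (in table at j=11).
x = i·n + j = 2·12 + 11 = 35.
Check: 85^35 ≡ 6 (mod 137).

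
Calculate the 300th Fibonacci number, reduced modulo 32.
16

Matrix identity: Q^n = [[F_(n+1), F_n], [F_n, F_(n-1)]] with Q = [[1,1],[1,0]].
n = 300 = 100101100₂. Square-and-multiply, entries mod 32:
Q^1 = [[1,1],[1,0]]
Q^2 = (Q^1)² = [[2,1],[1,1]]
Q^4 = (Q^2)² = [[5,3],[3,2]]
Q^9 = (Q^4)²·Q = [[23,2],[2,21]]
Q^18 = (Q^9)² = [[21,24],[24,29]]
Q^37 = (Q^18)²·Q = [[9,25],[25,16]]
Q^75 = (Q^37)²·Q = [[19,2],[2,17]]
Q^150 = (Q^75)² = [[13,8],[8,5]]
Q^300 = (Q^150)² = [[9,16],[16,25]]
F_300 mod 32 = Q^300[0][1] = 16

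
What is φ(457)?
456

457 = 457
φ(n) = n × ∏(1 - 1/p) for each prime p dividing n
φ(457) = 457 × (1 - 1/457) = 456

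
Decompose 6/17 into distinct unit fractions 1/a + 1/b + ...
1/3 + 1/51

Greedy algorithm:
6/17: ceiling(17/6) = 3, use 1/3
1/51: ceiling(51/1) = 51, use 1/51
Result: 6/17 = 1/3 + 1/51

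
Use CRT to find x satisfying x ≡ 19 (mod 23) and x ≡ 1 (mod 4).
65

Using Chinese Remainder Theorem:
M = 23 × 4 = 92
M1 = 4, M2 = 23
y1 = 4^(-1) mod 23 = 6
y2 = 23^(-1) mod 4 = 3
x = (19×4×6 + 1×23×3) mod 92 = 65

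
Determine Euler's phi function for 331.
330

331 = 331
φ(n) = n × ∏(1 - 1/p) for each prime p dividing n
φ(331) = 331 × (1 - 1/331) = 330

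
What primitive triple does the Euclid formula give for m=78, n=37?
(4715, 5772, 7453)

Euclid's formula: a = m² - n², b = 2mn, c = m² + n²
m = 78, n = 37
a = 78² - 37² = 6084 - 1369 = 4715
b = 2 × 78 × 37 = 5772
c = 78² + 37² = 6084 + 1369 = 7453
Verification: 4715² + 5772² = 22231225 + 33315984 = 55547209 = 7453² ✓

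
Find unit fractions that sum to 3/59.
1/20 + 1/1180

Greedy algorithm:
3/59: ceiling(59/3) = 20, use 1/20
1/1180: ceiling(1180/1) = 1180, use 1/1180
Result: 3/59 = 1/20 + 1/1180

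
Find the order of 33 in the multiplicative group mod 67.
33

67 is prime, so ord(33) divides φ(67) = 66.
Divisors of 66: 1, 2, 3, 6, 11, 22, 33, 66.
Repeated squaring: 33^1 ≡ 33, 33^2 ≡ 17, 33^4 ≡ 21, 33^8 ≡ 39, 33^16 ≡ 47, 33^32 ≡ 65, 33^64 ≡ 4 (mod 67).
Test 33^d mod 67 for each divisor d in increasing order:
33^1 ≡ 33
33^2 ≡ 17
33^3 = 33^2·33^1 ≡ 25
33^6 = 33^4·33^2 ≡ 22
33^11 = 33^8·33^2·33^1 ≡ 37
33^22 = 33^16·33^4·33^2 ≡ 29
33^33 = 33^32·33^1 ≡ 1  ← first divisor giving 1
The order is 33.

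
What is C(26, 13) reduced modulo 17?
0

Using Lucas' theorem:
Write n=26 and k=13 in base 17:
n in base 17: [1, 9]
k in base 17: [0, 13]
C(26,13) mod 17 = ∏ C(n_i, k_i) mod 17
Digit binomials (mod 17): C(1,0) = 1; C(9,13) = 0 (k_i > n_i)
Product: 1 × 0 = 0 ≡ 0 (mod 17)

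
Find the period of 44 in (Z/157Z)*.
78

157 is prime, so ord(44) divides φ(157) = 156.
Divisors of 156: 1, 2, 3, 4, 6, 12, 13, 26, 39, 52, 78, 156.
Repeated squaring: 44^1 ≡ 44, 44^2 ≡ 52, 44^4 ≡ 35, 44^8 ≡ 126, 44^16 ≡ 19, 44^32 ≡ 47, 44^64 ≡ 11, 44^128 ≡ 121 (mod 157).
Test 44^d mod 157 for each divisor d in increasing order:
44^1 ≡ 44
44^2 ≡ 52
44^3 = 44^2·44^1 ≡ 90
44^4 ≡ 35
44^6 = 44^4·44^2 ≡ 93
44^12 = 44^8·44^4 ≡ 14
44^13 = 44^8·44^4·44^1 ≡ 145
44^26 = 44^16·44^8·44^2 ≡ 144
44^39 = 44^32·44^4·44^2·44^1 ≡ 156
44^52 = 44^32·44^16·44^4 ≡ 12
44^78 = 44^64·44^8·44^4·44^2 ≡ 1  ← first divisor giving 1
The order is 78.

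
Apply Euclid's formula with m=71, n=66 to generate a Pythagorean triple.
(685, 9372, 9397)

Euclid's formula: a = m² - n², b = 2mn, c = m² + n²
m = 71, n = 66
a = 71² - 66² = 5041 - 4356 = 685
b = 2 × 71 × 66 = 9372
c = 71² + 66² = 5041 + 4356 = 9397
Verification: 685² + 9372² = 469225 + 87834384 = 88303609 = 9397² ✓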